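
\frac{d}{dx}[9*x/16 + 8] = 9/16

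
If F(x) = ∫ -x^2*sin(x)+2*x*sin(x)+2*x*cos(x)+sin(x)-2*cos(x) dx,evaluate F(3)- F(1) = 2*cos(3) + 2*cos(1)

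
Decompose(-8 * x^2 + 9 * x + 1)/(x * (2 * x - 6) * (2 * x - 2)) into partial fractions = -1/(4*(x - 1)) - 11/(6*(x - 3)) + 1/(12*x)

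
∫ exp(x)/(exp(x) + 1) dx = log(exp(x) + 1) + C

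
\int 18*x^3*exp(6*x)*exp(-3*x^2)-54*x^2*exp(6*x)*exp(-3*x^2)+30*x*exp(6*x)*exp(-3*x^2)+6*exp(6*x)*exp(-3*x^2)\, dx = (-3*x^2 + 6*x - (atan(1/(-4*x^2 + 5*x + 2)) + atan(-4*x^2 + 5*x + 2))*exp(3*x*(x - 2)))*exp(-3*x*(x - 2)) + C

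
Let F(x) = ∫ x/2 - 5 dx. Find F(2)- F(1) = -17/4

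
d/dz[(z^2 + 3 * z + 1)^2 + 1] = 4*z^3 + 18*z^2 + 22*z + 6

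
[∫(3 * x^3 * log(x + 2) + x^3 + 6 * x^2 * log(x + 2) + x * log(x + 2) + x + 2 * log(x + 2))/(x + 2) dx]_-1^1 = 2*log(3)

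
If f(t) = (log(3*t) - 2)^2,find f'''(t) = (4*log(t) - 14 + 4*log(3))/t^3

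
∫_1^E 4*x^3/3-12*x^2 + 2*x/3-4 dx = (-4 + E/3)*(E + exp(3)) + 22/3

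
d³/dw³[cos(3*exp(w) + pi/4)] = 3*(9*exp(2*w)*sin(3*exp(w) + pi/4) - 9*exp(w)*cos(3*exp(w) + pi/4) - sin(3*exp(w) + pi/4))*exp(w)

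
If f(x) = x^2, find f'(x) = 2*x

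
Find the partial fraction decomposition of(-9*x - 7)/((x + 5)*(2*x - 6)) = -19/(8*(x + 5)) - 17/(8*(x - 3))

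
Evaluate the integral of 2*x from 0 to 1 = 1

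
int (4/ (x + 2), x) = 4*log(x + 2) + C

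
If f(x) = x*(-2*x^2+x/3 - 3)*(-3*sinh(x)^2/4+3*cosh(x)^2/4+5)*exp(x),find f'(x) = -23*(6*x^3 + 17*x^2 + 7*x + 9)*exp(x)/12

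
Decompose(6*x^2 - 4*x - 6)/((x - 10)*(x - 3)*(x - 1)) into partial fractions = -2/(9*(x - 1)) - 18/(7*(x - 3)) + 554/(63*(x - 10))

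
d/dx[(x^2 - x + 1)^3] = 6*x^5 - 15*x^4 + 24*x^3 - 21*x^2 + 12*x - 3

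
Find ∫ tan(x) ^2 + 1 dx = tan(x) + C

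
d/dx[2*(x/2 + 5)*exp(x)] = x*exp(x) + 11*exp(x)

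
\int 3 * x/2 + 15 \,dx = 3*x^2/4 + 15*x + C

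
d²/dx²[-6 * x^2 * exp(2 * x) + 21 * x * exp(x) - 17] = -24*x^2*exp(2*x) - 48*x*exp(2*x) + 21*x*exp(x) - 12*exp(2*x) + 42*exp(x)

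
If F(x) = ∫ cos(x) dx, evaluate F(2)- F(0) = sin(2)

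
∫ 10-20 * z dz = -10*z^2 + 10*z + C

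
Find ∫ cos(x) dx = sin(x) + C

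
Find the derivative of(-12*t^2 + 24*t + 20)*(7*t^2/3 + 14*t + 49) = -112*t^3 - 336*t^2 - 1232*t/3 + 1456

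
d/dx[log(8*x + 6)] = 4/(4*x + 3)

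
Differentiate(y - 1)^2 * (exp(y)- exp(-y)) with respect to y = (y^2*exp(2*y) + y^2 - 4*y - exp(2*y) + 3)*exp(-y)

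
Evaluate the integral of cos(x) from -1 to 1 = 2*sin(1)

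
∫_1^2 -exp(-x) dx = -exp(-1) + exp(-2)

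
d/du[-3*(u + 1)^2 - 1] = -6*u - 6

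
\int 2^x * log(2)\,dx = 2^x + C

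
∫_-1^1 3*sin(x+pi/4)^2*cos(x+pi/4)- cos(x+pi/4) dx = sqrt(2)*(1/2 - sin(1)^2)*sin(1)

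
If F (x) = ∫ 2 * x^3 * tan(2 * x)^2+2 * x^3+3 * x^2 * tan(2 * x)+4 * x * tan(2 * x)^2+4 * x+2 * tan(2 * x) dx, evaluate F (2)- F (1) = -3*tan(2) + 12*tan(4)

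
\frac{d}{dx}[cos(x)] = -sin(x)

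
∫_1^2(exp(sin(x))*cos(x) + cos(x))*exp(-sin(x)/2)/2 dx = -exp(sin(1)/2) - exp(-sin(2)/2) + exp(-sin(1)/2) + exp(sin(2)/2)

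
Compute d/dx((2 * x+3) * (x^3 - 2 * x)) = 8*x^3 + 9*x^2 - 8*x - 6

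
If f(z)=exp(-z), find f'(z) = -exp(-z)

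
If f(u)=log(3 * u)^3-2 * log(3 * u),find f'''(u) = (6*log(u)^2 - 18*log(u) + 12*log(3)*log(u) - 18*log(3) + 2 + 6*log(3)^2)/u^3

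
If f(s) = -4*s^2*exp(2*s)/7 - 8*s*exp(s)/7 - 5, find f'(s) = -8*s^2*exp(2*s)/7 - 8*s*exp(2*s)/7 - 8*s*exp(s)/7 - 8*exp(s)/7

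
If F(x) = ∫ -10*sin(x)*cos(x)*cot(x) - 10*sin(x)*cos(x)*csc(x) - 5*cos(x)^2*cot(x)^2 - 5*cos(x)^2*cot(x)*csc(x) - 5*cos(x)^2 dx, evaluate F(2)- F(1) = -5*(cot(1) + csc(1))*cos(1)^2 + 5*(cot(2) + csc(2))*cos(2)^2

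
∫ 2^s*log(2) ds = 2^s + C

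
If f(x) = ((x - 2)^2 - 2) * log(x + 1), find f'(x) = (2*x^2*log(x + 1) + x^2 - 2*x*log(x + 1) - 4*x - 4*log(x + 1) + 2)/(x + 1)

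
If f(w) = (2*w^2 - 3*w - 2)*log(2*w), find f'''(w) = (4*w^2 + 3*w - 4)/w^3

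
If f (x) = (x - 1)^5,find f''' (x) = 60*x^2 - 120*x + 60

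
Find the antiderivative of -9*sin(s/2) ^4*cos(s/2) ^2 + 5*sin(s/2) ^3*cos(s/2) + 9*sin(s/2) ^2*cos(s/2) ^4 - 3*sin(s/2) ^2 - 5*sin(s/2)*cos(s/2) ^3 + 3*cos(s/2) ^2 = 57*sin(s)/16 - 3*sin(3*s)/16 + 5*cos(2*s)/8 + C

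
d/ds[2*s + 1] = 2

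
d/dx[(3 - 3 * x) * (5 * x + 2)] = 9 - 30*x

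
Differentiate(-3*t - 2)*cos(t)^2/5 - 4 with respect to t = 3*t*sin(2*t)/5 + 2*sin(2*t)/5 - 3*cos(2*t)/10 - 3/10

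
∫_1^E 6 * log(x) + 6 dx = 6*E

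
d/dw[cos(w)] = -sin(w)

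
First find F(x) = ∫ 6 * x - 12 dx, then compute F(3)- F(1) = 0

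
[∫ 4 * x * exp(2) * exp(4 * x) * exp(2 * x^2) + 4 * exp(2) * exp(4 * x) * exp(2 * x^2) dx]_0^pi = -exp(2) + exp(2*(1 + pi)^2)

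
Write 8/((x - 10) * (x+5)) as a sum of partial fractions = -8/(15*(x + 5)) + 8/(15*(x - 10))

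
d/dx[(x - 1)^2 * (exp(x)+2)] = x^2*exp(x) + 4*x - exp(x) - 4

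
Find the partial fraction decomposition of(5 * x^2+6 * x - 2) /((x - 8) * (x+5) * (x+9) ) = 349/(68*(x + 9)) - 93/(52*(x + 5)) + 366/(221*(x - 8))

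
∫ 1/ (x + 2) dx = log(x + 2) + C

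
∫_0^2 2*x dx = 4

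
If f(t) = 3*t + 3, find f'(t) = 3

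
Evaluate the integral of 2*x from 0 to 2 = 4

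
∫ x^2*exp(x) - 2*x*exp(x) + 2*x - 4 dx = (x - 2)^2*(exp(x) + 1) + C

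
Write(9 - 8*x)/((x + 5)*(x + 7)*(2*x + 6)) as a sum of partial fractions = 65/(16*(x + 7)) - 49/(8*(x + 5)) + 33/(16*(x + 3))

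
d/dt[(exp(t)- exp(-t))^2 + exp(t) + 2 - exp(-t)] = (2*exp(4*t) + exp(3*t) + exp(t) - 2)*exp(-2*t)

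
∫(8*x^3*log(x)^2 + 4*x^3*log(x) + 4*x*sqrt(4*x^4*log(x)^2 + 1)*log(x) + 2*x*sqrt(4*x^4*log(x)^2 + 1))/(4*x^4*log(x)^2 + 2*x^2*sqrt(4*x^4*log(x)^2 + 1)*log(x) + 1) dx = log(2*x^2*log(x) + sqrt(4*x^4*log(x)^2 + 1)) + C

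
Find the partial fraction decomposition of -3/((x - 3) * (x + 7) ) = 3/(10*(x + 7)) - 3/(10*(x - 3))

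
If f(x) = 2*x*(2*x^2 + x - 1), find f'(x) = 12*x^2 + 4*x - 2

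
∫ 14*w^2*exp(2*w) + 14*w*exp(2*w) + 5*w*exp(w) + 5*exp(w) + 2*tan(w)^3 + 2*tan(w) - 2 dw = 7*w^2*exp(2*w) + 5*w*exp(w) - 2*w + tan(w)^2 + C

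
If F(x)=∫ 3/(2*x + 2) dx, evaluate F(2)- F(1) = -log(8)/2 + log(27)/2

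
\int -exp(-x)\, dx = exp(-x) + C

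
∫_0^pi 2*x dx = pi^2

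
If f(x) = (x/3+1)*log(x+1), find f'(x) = (x*log(x + 1) + x + log(x + 1) + 3)/(3*x + 3)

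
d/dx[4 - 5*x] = -5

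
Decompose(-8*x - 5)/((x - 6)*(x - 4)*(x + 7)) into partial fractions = 51/(143*(x + 7)) + 37/(22*(x - 4)) - 53/(26*(x - 6))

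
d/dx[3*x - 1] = 3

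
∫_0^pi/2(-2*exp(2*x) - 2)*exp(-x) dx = -2*exp(pi/2) + 2*exp(-pi/2)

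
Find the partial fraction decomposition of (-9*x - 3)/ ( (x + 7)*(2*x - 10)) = -5/(2*(x + 7)) - 2/(x - 5)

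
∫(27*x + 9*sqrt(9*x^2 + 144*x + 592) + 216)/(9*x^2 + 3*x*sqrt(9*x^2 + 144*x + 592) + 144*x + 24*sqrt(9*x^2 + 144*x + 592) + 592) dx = 3*log(3*x/4 + sqrt(9*(x + 8)^2 + 16)/4 + 6) + C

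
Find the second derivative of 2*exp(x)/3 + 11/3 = 2*exp(x)/3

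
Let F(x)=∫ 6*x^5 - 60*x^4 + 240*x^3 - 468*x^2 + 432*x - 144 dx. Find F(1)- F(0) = -35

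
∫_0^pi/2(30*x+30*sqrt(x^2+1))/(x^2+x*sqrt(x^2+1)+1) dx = 30*log(pi/2 + sqrt(1 + pi^2/4))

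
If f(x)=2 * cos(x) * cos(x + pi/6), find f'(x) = -2*sin(2*x + pi/6)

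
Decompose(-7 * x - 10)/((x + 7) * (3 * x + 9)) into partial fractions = -13/(4*(x + 7)) + 11/(12*(x + 3))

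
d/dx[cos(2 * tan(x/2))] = -sin(2*tan(x/2))/cos(x/2)^2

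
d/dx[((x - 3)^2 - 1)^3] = 6*x^5 - 90*x^4 + 528*x^3 - 1512*x^2 + 2112*x - 1152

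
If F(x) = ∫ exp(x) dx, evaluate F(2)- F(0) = -1 + exp(2)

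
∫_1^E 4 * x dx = -2 + 2*exp(2)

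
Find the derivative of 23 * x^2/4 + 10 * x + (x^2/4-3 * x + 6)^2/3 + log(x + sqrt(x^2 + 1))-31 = (x^5 + x^4*sqrt(x^2 + 1) - 18*x^4 - 18*x^3*sqrt(x^2 + 1) + 235*x^3 + 234*x^2*sqrt(x^2 + 1) - 42*x^2 - 24*x*sqrt(x^2 + 1) + 246*x + 12*sqrt(x^2 + 1) - 24)/(12*x^2 + 12*x*sqrt(x^2 + 1) + 12)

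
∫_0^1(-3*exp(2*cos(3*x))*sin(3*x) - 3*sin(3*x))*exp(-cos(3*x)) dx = -E - exp(-cos(3)) + exp(-1) + exp(cos(3))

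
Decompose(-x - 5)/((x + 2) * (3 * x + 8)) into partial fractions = 7/(2*(3*x + 8)) - 3/(2*(x + 2))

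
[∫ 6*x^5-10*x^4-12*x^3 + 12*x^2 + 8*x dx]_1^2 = -4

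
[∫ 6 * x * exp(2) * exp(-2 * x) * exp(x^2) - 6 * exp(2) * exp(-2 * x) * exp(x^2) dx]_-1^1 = -3*exp(5) + 3*E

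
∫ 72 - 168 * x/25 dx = -84*x^2/25 + 72*x + C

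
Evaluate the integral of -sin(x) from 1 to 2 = -cos(1) + cos(2)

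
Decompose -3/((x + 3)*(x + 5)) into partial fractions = 3/(2*(x + 5)) - 3/(2*(x + 3))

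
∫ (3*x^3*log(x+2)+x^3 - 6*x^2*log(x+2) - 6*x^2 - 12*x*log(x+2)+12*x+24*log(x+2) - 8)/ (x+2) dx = (x - 2)^3*log(x + 2) + C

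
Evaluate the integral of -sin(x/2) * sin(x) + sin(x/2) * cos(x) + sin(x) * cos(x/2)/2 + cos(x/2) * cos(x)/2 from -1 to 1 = 2*sin(1/2)*cos(1)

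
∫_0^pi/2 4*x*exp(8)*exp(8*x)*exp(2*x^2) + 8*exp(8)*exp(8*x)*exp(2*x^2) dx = -exp(8) + exp(2*(pi/2 + 2)^2)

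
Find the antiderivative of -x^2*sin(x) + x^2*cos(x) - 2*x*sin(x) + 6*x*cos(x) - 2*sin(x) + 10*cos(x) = sqrt(2)*((x + 2)^2 + 2)*sin(x + pi/4) + C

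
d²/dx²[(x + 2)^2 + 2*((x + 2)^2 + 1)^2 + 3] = 24*x^2 + 96*x + 106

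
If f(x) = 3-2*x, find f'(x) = -2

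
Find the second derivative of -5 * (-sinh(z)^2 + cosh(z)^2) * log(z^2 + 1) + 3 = 10*(z^2 - 1)/(z^4 + 2*z^2 + 1)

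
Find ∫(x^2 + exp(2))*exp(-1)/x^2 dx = x*exp(-1) - E/x + C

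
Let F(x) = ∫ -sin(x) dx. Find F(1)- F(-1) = 0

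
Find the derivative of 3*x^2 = 6*x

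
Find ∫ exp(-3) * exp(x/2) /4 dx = exp(x/2 - 3)/2 + C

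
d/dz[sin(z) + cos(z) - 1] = -sin(z) + cos(z)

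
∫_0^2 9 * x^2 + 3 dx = 30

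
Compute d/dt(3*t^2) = 6*t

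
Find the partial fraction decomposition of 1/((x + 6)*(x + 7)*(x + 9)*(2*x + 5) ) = 8/(819*(2*x + 5)) - 1/(78*(x + 9)) + 1/(18*(x + 7)) - 1/(21*(x + 6))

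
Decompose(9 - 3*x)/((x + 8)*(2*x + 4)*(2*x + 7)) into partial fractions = -13/(9*(2*x + 7)) + 11/(36*(x + 8)) + 5/(12*(x + 2))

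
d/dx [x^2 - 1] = 2*x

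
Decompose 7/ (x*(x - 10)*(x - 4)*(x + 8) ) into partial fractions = -7/(1728*(x + 8)) - 7/(288*(x - 4)) + 7/(1080*(x - 10)) + 7/(320*x)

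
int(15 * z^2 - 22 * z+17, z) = 5*z^3 - 11*z^2 + 17*z + C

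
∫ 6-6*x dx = -3*x^2 + 6*x + C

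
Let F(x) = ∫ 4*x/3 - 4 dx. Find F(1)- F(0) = -10/3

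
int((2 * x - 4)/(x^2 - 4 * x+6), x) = log((x - 2)^2 + 2) + C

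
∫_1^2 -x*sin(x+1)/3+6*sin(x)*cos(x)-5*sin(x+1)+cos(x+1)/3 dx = 17*cos(3)/3 - 3*cos(4)/2 - 23*cos(2)/6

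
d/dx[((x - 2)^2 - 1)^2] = 4*x^3 - 24*x^2 + 44*x - 24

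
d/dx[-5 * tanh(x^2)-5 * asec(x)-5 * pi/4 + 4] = -(10*x^3*sqrt(1 - 1/x^2)/cosh(x^2)^2 + 5)/(x^2*sqrt(1 - 1/x^2))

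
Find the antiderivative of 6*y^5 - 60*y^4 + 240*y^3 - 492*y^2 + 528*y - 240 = y^6 - 12*y^5 + 60*y^4 - 164*y^3 + 264*y^2 - 240*y + C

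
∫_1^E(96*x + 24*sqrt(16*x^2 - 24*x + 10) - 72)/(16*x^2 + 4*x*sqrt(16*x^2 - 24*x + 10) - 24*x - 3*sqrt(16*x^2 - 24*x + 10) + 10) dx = -6*log(1 + sqrt(2)) + 6*log(-3 + sqrt(1 + (-3 + 4*E)^2) + 4*E)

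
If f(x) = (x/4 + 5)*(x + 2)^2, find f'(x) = 3*x^2/4 + 12*x + 21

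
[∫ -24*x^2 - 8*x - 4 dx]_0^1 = -16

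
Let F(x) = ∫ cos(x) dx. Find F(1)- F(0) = sin(1)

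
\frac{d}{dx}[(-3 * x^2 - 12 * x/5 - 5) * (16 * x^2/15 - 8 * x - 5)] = -64*x^3/5 + 1608*x^2/25 + 866*x/15 + 52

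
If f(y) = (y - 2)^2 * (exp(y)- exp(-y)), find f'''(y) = (y^2*exp(2*y) + y^2 + 2*y*exp(2*y) - 10*y - 2*exp(2*y) + 22)*exp(-y)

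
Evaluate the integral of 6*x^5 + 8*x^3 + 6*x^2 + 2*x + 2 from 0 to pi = -1 + (1 + pi + pi^3)^2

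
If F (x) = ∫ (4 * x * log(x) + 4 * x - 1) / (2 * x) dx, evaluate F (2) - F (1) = 7*log(2)/2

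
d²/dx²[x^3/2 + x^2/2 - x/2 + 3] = 3*x + 1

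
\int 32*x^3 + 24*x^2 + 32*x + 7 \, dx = 8*x^4 + 8*x^3 + 16*x^2 + 7*x + C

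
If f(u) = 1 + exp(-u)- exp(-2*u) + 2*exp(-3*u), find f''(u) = (exp(2*u) - 4*exp(u) + 18)*exp(-3*u)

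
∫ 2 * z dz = z^2 + C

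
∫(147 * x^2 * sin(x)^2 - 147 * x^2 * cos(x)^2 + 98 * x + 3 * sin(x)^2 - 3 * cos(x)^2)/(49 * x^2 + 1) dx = log(49*x^2 + 1) - 3*sin(2*x)/2 + C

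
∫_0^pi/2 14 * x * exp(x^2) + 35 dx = -7 + 35*pi/2 + 7*exp(pi^2/4)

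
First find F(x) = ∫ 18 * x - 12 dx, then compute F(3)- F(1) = 48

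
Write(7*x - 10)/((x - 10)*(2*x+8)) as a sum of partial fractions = 19/(14*(x + 4)) + 15/(7*(x - 10))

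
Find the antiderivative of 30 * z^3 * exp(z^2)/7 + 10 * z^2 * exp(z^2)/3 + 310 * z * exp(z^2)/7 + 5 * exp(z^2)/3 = 5*(9*z^2 + 7*z + 84)*exp(z^2)/21 + C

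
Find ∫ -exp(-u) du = exp(-u) + C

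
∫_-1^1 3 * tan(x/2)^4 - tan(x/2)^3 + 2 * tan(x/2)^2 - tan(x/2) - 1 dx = -4*tan(1/2) + 4*tan(1/2)^3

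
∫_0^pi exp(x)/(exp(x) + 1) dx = -log(2) + log(1 + exp(pi))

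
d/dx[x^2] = 2*x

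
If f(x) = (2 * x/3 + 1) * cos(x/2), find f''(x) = -x*cos(x/2)/6 - 2*sin(x/2)/3 - cos(x/2)/4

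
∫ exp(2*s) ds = exp(2*s)/2 + C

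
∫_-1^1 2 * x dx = 0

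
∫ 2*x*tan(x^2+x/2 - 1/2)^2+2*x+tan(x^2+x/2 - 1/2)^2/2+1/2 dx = tan(x^2 + x/2 - 1/2) + C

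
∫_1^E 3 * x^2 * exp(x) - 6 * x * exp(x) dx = -3*E + 3*(-2 + E)^2*exp(E)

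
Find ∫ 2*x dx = x^2 + C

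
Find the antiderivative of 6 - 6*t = -3*t^2 + 6*t + C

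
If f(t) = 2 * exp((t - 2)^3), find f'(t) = 6*t^2*exp(t^3 - 6*t^2 + 12*t - 8) - 24*t*exp(t^3 - 6*t^2 + 12*t - 8) + 24*exp(t^3 - 6*t^2 + 12*t - 8)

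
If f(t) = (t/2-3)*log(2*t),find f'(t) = (t*log(t) + t*log(2) + t - 6)/(2*t)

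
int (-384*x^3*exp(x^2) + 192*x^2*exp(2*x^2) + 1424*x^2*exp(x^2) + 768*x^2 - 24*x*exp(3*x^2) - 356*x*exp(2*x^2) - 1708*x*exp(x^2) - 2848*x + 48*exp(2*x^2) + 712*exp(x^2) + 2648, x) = 16*x - 4*(-4*x + exp(x^2) + 7)^3 - 5*(-4*x + exp(x^2) + 7)^2 - 4*exp(x^2) + C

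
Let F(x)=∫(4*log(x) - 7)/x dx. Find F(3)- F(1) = -3*log(3) - 2 + 2*(-1 + log(3))^2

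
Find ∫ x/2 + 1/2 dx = x^2/4 + x/2 + C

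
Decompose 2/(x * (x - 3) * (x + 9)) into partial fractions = 1/(54*(x + 9)) + 1/(18*(x - 3)) - 2/(27*x)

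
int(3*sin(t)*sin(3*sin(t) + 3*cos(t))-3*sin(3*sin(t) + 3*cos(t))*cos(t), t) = cos(3*sqrt(2)*sin(t + pi/4)) + C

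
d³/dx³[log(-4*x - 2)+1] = 16/(8*x^3 + 12*x^2 + 6*x + 1)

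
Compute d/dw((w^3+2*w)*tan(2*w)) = 2*w^3/cos(2*w)^2 + 3*w^2*tan(2*w) + 4*w/cos(2*w)^2 + 2*tan(2*w)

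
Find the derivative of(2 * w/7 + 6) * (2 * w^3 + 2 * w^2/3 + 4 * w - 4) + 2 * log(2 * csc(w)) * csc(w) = 16*w^3/7 + 256*w^2/7 + 72*w/7 - 2*log(csc(w))*cot(w)*csc(w) - 2*cot(w)*csc(w) - 2*log(2)*cot(w)*csc(w) + 160/7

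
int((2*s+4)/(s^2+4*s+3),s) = log((s + 2)^2 - 1) + C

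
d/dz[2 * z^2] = 4*z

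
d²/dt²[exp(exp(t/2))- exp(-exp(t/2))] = (exp(t/2) - exp(t) + exp(t/2 + 2*exp(t/2)) + exp(t + 2*exp(t/2)))*exp(-exp(t/2))/4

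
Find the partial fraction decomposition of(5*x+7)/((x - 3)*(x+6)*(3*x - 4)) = -123/(110*(3*x - 4)) - 23/(198*(x + 6)) + 22/(45*(x - 3))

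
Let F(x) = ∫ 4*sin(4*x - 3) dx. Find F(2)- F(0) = cos(3) - cos(5)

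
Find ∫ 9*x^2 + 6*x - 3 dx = 3*x^3 + 3*x^2 - 3*x + C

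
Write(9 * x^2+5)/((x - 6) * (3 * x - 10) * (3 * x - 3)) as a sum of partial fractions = -45/(8*(3*x - 10)) + 2/(15*(x - 1)) + 329/(120*(x - 6))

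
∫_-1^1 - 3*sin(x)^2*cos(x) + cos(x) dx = 2*sin(1)*cos(1)^2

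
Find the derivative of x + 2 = 1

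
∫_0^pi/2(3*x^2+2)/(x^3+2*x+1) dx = log(1 + pi + pi^3/8)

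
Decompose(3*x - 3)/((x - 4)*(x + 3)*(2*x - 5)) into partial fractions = -6/(11*(2*x - 5)) - 12/(77*(x + 3)) + 3/(7*(x - 4))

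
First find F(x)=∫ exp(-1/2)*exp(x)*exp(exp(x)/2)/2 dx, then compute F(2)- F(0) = -1 + exp(-1/2 + exp(2)/2)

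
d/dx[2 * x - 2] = 2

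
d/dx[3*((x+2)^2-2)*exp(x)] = 3*x^2*exp(x) + 18*x*exp(x) + 18*exp(x)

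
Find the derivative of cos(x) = -sin(x)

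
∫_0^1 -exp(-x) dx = -1 + exp(-1)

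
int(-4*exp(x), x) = -4*exp(x) + C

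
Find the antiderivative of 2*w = w^2 + C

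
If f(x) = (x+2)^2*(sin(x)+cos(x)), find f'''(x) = x^2*sin(x) - x^2*cos(x) - 2*x*sin(x) - 10*x*cos(x) - 14*sin(x) - 10*cos(x)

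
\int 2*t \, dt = t^2 + C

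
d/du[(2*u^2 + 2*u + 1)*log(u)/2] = (4*u^2*log(u) + 2*u^2 + 2*u*log(u) + 2*u + 1)/(2*u)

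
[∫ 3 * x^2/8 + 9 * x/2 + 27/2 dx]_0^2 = 37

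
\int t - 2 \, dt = t^2/2 - 2*t + C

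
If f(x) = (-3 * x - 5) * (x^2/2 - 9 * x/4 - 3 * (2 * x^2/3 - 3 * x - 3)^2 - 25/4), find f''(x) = 80*x^3 - 352*x^2 - 99*x + 965/2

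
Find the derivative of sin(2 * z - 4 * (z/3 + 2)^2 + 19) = -2*(4*z + 15)*cos(4*z^2/9 + 10*z/3 - 3)/9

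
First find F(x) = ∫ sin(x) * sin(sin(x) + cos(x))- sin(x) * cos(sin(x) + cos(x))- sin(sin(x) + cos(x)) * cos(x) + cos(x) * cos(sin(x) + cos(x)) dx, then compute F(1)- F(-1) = sqrt(2)*(-sin(sqrt(2)*cos(pi/4 + 1) + pi/4) + sin(pi/4 + sqrt(2)*sin(pi/4 + 1)))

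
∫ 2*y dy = y^2 + C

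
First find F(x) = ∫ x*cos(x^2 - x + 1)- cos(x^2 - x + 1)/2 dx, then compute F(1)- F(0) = 0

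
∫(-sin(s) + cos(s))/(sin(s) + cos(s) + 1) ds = log(sin(s) + cos(s) + 1) + C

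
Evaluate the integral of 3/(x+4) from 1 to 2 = -3*log(5) + 3*log(6)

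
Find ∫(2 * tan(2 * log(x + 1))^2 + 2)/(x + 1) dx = tan(2*log(x + 1)) + C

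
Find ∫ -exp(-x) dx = exp(-x) + C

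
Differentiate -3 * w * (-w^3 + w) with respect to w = 12*w^3 - 6*w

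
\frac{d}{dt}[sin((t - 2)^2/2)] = (t - 2)*cos(t^2/2 - 2*t + 2)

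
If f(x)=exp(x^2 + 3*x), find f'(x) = 2*x*exp(x^2 + 3*x) + 3*exp(x^2 + 3*x)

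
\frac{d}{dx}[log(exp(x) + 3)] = exp(x)/(exp(x) + 3)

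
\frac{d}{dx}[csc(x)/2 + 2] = -cot(x)*csc(x)/2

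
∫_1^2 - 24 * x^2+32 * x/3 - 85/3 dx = -205/3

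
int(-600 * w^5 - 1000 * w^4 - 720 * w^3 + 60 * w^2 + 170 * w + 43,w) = -100*w^6 - 200*w^5 - 180*w^4 + 20*w^3 + 85*w^2 + 43*w + C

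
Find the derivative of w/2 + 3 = 1/2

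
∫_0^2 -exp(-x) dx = -1 + exp(-2)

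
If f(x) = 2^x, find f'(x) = 2^x*log(2)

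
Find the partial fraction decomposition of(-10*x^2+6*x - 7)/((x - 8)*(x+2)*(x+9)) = -871/(119*(x + 9)) + 59/(70*(x + 2)) - 599/(170*(x - 8))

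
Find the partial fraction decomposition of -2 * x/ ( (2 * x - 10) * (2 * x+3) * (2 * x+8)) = -3/(65*(2*x + 3)) + 2/(45*(x + 4)) - 5/(234*(x - 5))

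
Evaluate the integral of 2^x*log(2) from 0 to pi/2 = -1 + 2^(pi/2)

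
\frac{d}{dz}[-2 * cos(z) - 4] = 2*sin(z)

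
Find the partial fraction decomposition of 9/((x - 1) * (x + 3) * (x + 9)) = 3/(20*(x + 9)) - 3/(8*(x + 3)) + 9/(40*(x - 1))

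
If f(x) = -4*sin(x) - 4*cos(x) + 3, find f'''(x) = -4*sin(x) + 4*cos(x)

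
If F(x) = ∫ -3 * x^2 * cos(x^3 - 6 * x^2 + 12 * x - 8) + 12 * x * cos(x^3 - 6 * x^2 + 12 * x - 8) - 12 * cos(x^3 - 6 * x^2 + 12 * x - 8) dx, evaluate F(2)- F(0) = -sin(8)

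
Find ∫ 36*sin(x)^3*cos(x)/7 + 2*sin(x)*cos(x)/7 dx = 9*sin(x)^4/7 + sin(x)^2/7 + C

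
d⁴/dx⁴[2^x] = 2^x*log(2)^4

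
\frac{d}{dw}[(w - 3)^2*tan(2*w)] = 2*w^2/cos(2*w)^2 + 2*w*tan(2*w) - 12*w/cos(2*w)^2 - 6*tan(2*w) + 18/cos(2*w)^2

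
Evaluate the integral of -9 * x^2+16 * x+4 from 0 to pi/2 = (-2 + pi/2)^2*(-3*pi/2 - 4) + 16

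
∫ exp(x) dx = exp(x) + C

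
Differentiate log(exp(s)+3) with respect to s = exp(s)/(exp(s) + 3)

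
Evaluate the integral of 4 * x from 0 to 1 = 2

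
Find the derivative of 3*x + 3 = 3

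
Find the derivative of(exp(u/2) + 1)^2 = exp(u/2) + exp(u)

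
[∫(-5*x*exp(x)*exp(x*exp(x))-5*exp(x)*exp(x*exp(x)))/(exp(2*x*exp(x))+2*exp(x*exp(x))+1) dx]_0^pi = -5*exp(pi*exp(pi))/(1 + exp(pi*exp(pi))) + 5/2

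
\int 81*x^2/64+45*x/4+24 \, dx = 27*x^3/64 + 45*x^2/8 + 24*x + C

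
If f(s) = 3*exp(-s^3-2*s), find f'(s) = (-9*s^2 - 6)*exp(-s^3 - 2*s)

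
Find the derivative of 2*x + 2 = 2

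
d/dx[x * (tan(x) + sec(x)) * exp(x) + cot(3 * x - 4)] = x*exp(x)*sin(x)/cos(x)^2 + x*exp(x)*tan(x) + x*exp(x)/cos(x) + x*exp(x)/cos(x)^2 + exp(x)*tan(x) + exp(x)/cos(x) - 3/sin(3*x - 4)^2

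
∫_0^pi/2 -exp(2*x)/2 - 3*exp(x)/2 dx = -3*exp(pi/2)/2 - exp(pi)/4 + 7/4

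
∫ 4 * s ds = 2*s^2 + C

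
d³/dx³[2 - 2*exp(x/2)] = -exp(x/2)/4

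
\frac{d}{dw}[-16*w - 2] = -16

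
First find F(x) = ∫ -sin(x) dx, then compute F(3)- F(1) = cos(3) - cos(1)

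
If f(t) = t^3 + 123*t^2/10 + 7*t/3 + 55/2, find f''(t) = 6*t + 123/5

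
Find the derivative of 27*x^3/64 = 81*x^2/64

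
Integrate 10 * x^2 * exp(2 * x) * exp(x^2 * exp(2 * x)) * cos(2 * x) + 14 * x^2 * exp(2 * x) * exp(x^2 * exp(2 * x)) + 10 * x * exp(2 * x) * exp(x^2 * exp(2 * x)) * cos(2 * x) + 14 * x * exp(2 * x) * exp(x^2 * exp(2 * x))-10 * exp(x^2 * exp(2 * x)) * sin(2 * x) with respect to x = (5*cos(2*x) + 7)*exp(x^2*exp(2*x)) + C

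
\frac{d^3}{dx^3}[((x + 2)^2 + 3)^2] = 24*x + 48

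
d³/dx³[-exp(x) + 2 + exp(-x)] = (-exp(2*x) - 1)*exp(-x)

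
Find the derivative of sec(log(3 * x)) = tan(log(x) + log(3))*sec(log(x) + log(3))/x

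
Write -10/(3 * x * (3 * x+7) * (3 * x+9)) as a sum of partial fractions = 5/(7*(3*x + 7)) - 5/(27*(x + 3)) - 10/(189*x)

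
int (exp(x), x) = exp(x) + C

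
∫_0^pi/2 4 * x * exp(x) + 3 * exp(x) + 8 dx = 3 + (-1 + 2*pi)*(2 + exp(pi/2))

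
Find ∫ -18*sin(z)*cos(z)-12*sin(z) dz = (3*cos(z) + 2)^2 + C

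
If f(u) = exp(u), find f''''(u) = exp(u)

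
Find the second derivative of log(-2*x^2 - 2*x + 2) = (-2*x^2 - 2*x - 3)/(x^4 + 2*x^3 - x^2 - 2*x + 1)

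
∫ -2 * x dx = -x^2 + C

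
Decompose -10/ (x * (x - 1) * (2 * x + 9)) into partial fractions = -40/(99*(2*x + 9)) - 10/(11*(x - 1)) + 10/(9*x)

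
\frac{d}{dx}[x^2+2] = 2*x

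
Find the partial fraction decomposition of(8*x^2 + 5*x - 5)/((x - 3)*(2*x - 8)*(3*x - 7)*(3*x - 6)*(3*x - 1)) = -1/(240*(3*x - 1)) + 113/(30*(3*x - 7)) - 37/(60*(x - 2)) - 41/(48*(x - 3)) + 13/(60*(x - 4))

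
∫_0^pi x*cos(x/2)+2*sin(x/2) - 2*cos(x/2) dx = -4 + 2*pi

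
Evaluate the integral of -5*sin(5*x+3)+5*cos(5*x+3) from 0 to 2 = -sin(3) + sin(13) + cos(13) - cos(3)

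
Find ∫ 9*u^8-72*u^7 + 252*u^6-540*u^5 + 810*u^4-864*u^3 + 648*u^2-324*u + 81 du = u^9 - 9*u^8 + 36*u^7 - 90*u^6 + 162*u^5 - 216*u^4 + 216*u^3 - 162*u^2 + 81*u + C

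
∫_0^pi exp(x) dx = -1 + exp(pi)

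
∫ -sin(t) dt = cos(t) + C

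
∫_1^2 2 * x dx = 3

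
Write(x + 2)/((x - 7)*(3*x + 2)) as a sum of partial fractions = -4/(23*(3*x + 2)) + 9/(23*(x - 7))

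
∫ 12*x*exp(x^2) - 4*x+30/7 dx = -2*x^2 + 30*x/7 + 6*exp(x^2) + C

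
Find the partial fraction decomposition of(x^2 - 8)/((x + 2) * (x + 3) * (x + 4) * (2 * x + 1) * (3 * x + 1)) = -639/(440*(3*x + 1)) + 124/(105*(2*x + 1)) + 4/(77*(x + 4)) - 1/(40*(x + 3)) - 2/(15*(x + 2))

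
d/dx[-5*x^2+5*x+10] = 5 - 10*x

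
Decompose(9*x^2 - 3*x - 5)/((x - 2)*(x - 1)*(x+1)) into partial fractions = 7/(6*(x + 1)) - 1/(2*(x - 1)) + 25/(3*(x - 2))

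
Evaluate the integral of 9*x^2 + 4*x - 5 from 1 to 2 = 22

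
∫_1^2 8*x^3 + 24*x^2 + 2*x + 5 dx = 94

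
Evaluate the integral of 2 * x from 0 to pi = pi^2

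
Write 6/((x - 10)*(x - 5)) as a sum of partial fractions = -6/(5*(x - 5)) + 6/(5*(x - 10))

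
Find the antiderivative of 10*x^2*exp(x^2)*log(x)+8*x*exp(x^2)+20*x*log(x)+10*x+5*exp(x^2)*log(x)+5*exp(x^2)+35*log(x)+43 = (5*x*log(x) + 4)*(2*x + exp(x^2) + 7) + C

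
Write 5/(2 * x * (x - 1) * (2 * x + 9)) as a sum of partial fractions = 10/(99*(2*x + 9)) + 5/(22*(x - 1)) - 5/(18*x)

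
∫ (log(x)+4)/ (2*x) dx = (log(x) + 4)^2/4 + C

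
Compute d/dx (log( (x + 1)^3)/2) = 3/(2*x + 2)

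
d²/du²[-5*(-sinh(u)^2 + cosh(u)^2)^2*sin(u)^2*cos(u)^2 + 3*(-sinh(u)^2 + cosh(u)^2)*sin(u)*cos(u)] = -6*sin(2*u) - 20*cos(2*u)^2 + 10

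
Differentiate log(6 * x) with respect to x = 1/x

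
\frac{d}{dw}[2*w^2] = 4*w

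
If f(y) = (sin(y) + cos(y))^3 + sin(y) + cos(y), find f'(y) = sqrt(2)*(3*sin(3*y + pi/4) + 5*cos(y + pi/4))/2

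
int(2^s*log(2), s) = 2^s + C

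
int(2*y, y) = y^2 + C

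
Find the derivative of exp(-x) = -exp(-x)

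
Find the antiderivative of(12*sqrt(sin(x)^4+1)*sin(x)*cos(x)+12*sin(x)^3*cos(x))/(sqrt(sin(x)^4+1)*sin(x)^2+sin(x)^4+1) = 6*log(sqrt(sin(x)^4 + 1) + sin(x)^2) + C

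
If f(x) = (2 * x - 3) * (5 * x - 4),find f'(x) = 20*x - 23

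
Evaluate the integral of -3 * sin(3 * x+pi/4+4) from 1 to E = -cos(pi/4 + 7) + cos(pi/4 + 4 + 3*E)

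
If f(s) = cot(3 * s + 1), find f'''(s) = -162*cot(3*s + 1)^4 - 216*cot(3*s + 1)^2 - 54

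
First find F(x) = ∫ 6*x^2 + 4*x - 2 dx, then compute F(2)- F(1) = 18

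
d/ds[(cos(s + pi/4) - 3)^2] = 6*sin(s + pi/4) - cos(2*s)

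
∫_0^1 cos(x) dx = sin(1)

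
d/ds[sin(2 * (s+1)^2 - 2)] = 4*s*cos(2*s^2 + 4*s) + 4*cos(2*s^2 + 4*s)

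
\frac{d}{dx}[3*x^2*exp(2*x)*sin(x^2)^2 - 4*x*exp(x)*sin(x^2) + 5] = 6*x^3*exp(2*x)*sin(2*x^2) + 6*x^2*exp(2*x)*sin(x^2)^2 - 8*x^2*exp(x)*cos(x^2) + 6*x*exp(2*x)*sin(x^2)^2 - 4*x*exp(x)*sin(x^2) - 4*exp(x)*sin(x^2)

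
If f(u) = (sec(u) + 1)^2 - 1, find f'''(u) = 2*(-1 - 4/cos(u) + 6/cos(u)^2 + 12/cos(u)^3)*sin(u)/cos(u)^2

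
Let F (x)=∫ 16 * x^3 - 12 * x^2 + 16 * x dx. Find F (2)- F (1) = 56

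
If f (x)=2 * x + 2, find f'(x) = 2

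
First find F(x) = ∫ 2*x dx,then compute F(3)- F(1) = 8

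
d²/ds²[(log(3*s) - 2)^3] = (-3*log(s)^2 - 6*log(3)*log(s) + 18*log(s) - 24 - 3*log(3)^2 + 18*log(3))/s^2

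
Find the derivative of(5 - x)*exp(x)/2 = -x*exp(x)/2 + 2*exp(x)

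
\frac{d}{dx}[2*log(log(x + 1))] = 2/(x*log(x + 1) + log(x + 1))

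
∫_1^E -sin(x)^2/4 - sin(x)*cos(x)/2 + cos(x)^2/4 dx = -sin(2)/8 + sqrt(2)*sin(pi/4 + 2*E)/8 - cos(2)/8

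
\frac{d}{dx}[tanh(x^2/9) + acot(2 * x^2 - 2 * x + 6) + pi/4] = (8*x^5/cosh(x^2/9)^2 - 16*x^4/cosh(x^2/9)^2 + 56*x^3/cosh(x^2/9)^2 - 48*x^2/cosh(x^2/9)^2 - 36*x + 74*x/cosh(x^2/9)^2 + 18)/(36*x^4 - 72*x^3 + 252*x^2 - 216*x + 333)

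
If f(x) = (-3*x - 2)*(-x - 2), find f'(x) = 6*x + 8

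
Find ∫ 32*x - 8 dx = 16*x^2 - 8*x + C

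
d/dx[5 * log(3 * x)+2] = 5/x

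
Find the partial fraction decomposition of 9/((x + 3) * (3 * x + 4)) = 27/(5*(3*x + 4)) - 9/(5*(x + 3))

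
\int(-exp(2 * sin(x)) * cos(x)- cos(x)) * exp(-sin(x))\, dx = -exp(sin(x)) + exp(-sin(x)) + C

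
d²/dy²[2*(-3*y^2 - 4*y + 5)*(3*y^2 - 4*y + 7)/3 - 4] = 40/3 - 72*y^2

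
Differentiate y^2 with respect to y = 2*y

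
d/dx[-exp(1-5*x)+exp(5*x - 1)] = (5*exp(10*x - 2) + 5)*exp(1 - 5*x)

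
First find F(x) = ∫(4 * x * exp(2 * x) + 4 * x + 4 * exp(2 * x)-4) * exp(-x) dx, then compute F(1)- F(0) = -4*exp(-1) + 4*E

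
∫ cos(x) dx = sin(x) + C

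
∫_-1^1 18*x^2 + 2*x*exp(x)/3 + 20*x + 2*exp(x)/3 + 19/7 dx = 2*exp(-1)/3 + 2*E/3 + 122/7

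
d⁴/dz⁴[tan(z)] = 24*tan(z)^5 + 40*tan(z)^3 + 16*tan(z)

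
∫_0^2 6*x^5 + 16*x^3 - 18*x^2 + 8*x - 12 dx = 72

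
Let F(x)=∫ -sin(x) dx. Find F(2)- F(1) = -cos(1) + cos(2)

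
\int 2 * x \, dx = x^2 + C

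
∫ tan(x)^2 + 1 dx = tan(x) + C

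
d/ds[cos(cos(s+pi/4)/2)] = sin(s + pi/4)*sin(cos(s + pi/4)/2)/2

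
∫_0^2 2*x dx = 4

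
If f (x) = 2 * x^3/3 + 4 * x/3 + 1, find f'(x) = 2*x^2 + 4/3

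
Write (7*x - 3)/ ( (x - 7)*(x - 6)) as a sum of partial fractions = -39/(x - 6) + 46/(x - 7)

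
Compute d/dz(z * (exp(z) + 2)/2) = z*exp(z)/2 + exp(z)/2 + 1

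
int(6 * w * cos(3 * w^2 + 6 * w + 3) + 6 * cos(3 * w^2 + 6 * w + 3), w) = sin(3*(w + 1)^2) + C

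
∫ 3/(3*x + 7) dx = log(3*x + 7) + C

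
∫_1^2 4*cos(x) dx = -4*sin(1) + 4*sin(2)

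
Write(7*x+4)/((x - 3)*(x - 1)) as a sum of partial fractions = -11/(2*(x - 1)) + 25/(2*(x - 3))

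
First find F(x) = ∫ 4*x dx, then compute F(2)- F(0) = 8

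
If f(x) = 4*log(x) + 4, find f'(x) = 4/x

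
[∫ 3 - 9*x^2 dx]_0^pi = -3*pi^3 + 3*pi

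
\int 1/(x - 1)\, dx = log(1 - x) + C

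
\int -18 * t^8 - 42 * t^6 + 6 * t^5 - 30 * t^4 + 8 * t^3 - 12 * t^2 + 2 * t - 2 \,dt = -2*t^9 - 6*t^7 + t^6 - 6*t^5 + 2*t^4 - 4*t^3 + t^2 - 2*t + C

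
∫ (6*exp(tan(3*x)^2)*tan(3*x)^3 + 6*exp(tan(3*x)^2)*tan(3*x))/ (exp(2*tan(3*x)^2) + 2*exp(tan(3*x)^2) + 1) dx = exp(tan(3*x)^2)/(exp(tan(3*x)^2) + 1) + C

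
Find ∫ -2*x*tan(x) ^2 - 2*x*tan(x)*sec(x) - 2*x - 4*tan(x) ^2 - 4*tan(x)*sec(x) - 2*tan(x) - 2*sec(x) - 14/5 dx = 6*x/5 - 2*(x + 2)*(tan(x) + sec(x)) + C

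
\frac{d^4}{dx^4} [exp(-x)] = exp(-x)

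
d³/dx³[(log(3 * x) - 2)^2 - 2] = (4*log(x) - 14 + 4*log(3))/x^3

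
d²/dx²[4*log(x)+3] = -4/x^2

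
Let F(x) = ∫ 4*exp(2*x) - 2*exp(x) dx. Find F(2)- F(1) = -2*(-1 + E)^2 - 2*E + 2*exp(2) + 2*(-1 + exp(2))^2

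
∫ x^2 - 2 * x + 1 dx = x^3/3 - x^2 + x + C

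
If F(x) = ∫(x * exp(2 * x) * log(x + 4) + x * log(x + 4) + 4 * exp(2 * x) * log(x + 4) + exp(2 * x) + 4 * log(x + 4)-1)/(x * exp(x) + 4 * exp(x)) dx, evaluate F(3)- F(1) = -(E - exp(-1))*log(5) + (-exp(-3) + exp(3))*log(7)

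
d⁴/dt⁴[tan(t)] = 24*tan(t)^5 + 40*tan(t)^3 + 16*tan(t)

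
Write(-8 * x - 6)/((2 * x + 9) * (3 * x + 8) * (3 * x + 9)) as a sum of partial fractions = 46/(11*(3*x + 8)) + 40/(33*(2*x + 9)) - 2/(x + 3)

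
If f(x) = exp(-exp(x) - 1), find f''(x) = (exp(2*x) - exp(x))*exp(-exp(x) - 1)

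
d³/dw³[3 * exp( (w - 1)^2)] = 24*w^3*exp(w^2 - 2*w + 1) - 72*w^2*exp(w^2 - 2*w + 1) + 108*w*exp(w^2 - 2*w + 1) - 60*exp(w^2 - 2*w + 1)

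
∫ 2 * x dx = x^2 + C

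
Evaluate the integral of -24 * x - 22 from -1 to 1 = -44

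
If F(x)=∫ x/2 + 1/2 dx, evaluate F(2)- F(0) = 2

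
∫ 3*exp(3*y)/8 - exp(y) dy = exp(3*y)/8 - exp(y) + C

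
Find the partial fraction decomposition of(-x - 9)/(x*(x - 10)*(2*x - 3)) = 14/(17*(2*x - 3)) - 19/(170*(x - 10)) - 3/(10*x)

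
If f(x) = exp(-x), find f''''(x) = exp(-x)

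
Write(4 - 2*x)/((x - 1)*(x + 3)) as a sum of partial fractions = -5/(2*(x + 3)) + 1/(2*(x - 1))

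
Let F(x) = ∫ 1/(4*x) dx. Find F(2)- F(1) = log(2)/4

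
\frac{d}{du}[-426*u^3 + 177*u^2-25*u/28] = -1278*u^2 + 354*u - 25/28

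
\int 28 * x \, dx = 14*x^2 + C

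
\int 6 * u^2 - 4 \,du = 2*u^3 - 4*u + C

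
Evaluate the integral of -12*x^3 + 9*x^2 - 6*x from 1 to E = (-3 + 3*E)*(-exp(3) - E - 1)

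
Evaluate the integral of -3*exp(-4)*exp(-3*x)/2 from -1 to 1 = -exp(-1)/2 + exp(-7)/2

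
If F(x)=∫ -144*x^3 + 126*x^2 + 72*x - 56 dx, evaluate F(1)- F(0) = -14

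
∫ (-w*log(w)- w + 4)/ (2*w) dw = (4 - w)*log(w)/2 + C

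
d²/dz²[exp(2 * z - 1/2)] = 4*exp(2*z - 1/2)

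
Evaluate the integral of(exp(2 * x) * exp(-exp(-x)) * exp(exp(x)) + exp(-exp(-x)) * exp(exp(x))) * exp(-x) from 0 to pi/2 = -1 + exp(-exp(-pi/2) + exp(pi/2))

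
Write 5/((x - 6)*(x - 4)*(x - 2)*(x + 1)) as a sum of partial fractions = -1/(21*(x + 1)) + 5/(24*(x - 2)) - 1/(4*(x - 4)) + 5/(56*(x - 6))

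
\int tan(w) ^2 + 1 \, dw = tan(w) + C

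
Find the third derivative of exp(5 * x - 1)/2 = 125*exp(5*x - 1)/2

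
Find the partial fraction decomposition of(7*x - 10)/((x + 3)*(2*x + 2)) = 31/(4*(x + 3)) - 17/(4*(x + 1))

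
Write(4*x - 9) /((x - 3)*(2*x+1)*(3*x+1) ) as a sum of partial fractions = 93/(10*(3*x + 1)) - 44/(7*(2*x + 1)) + 3/(70*(x - 3))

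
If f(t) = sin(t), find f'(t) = cos(t)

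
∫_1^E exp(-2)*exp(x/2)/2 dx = -exp(-3/2) + exp(-2 + E/2)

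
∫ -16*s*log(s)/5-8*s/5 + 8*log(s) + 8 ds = 8*s*(5 - s)*log(s)/5 + C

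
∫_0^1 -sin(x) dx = -1 + cos(1)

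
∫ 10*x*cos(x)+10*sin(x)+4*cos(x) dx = (10*x + 4)*sin(x) + C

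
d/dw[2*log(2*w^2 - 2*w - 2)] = (4*w - 2)/(w^2 - w - 1)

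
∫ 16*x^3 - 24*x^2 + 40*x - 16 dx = 4*x^4 - 8*x^3 + 20*x^2 - 16*x + C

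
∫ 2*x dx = x^2 + C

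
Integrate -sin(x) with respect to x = cos(x) + C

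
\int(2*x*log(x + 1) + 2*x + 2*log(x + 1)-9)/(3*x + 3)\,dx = (2*x - 9)*log(x + 1)/3 + C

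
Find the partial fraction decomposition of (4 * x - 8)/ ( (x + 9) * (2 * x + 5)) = -36/(13*(2*x + 5)) + 44/(13*(x + 9))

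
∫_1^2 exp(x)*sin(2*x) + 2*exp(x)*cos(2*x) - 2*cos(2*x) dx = (-1 + exp(2))*sin(4) + (1 - E)*sin(2)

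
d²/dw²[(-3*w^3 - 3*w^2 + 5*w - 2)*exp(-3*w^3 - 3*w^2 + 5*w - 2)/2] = (-243*w^7 - 567*w^6 + 243*w^5 + 936*w^4 - 93*w^3 - 447*w^2 + 113*w + 6)*exp(-3*w^3 - 3*w^2 + 5*w - 2)/2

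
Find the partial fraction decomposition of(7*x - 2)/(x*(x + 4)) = 15/(2*(x + 4)) - 1/(2*x)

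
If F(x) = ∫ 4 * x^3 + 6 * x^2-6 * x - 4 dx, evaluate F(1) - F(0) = -4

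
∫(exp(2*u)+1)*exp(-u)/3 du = 2*sinh(u)/3 + C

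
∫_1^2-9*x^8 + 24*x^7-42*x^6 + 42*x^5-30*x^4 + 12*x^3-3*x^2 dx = -215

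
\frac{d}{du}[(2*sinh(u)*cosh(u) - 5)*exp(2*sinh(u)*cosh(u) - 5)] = (sinh(4*u) - 8*cosh(2*u))*exp(-5)*exp(sinh(2*u))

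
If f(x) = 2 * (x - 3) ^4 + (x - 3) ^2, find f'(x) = 8*x^3 - 72*x^2 + 218*x - 222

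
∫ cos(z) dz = sin(z) + C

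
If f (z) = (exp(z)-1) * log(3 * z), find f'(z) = (z*exp(z)*log(z) + z*exp(z)*log(3) + exp(z) - 1)/z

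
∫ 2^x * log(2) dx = 2^x + C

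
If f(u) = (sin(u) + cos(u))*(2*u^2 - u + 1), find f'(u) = 2*sqrt(2)*u^2*cos(u + pi/4) + 5*u*sin(u) + 3*u*cos(u) - 2*sin(u)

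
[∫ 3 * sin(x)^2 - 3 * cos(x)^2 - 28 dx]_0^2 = -56 - 3*sin(4)/2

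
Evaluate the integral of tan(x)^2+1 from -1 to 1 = 2*tan(1)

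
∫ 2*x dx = x^2 + C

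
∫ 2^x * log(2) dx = 2^x + C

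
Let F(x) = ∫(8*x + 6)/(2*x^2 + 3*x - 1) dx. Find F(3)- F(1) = -4*log(2) + 2*log(26)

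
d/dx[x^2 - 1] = 2*x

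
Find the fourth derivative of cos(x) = cos(x)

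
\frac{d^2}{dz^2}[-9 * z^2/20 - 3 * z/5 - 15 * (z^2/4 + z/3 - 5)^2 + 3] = -45*z^2/4 - 15*z + 2123/30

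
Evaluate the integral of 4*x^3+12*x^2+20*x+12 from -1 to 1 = 32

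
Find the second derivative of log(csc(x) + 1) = (1 + cos(x)^2/sin(x))/((sin(x) + 1)*sin(x))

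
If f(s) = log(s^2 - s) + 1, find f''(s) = (-2*s^2 + 2*s - 1)/(s^4 - 2*s^3 + s^2)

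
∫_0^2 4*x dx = 8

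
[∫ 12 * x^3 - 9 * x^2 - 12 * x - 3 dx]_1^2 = 3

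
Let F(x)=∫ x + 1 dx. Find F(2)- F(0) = 4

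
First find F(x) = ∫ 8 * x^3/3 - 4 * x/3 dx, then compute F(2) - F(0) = 8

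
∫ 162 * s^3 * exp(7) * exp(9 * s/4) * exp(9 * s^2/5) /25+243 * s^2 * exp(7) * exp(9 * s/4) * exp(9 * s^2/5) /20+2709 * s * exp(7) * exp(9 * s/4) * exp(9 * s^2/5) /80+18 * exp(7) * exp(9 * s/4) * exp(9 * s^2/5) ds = (36*s^2 + 45*s + 140)*exp(9*s^2/5 + 9*s/4 + 7)/20 + C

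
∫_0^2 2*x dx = 4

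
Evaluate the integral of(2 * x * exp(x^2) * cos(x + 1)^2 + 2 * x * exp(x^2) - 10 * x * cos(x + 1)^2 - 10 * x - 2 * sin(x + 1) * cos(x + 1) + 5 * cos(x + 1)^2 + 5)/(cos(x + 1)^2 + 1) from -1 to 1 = -log(2) + log(cos(2)^2 + 1) + 10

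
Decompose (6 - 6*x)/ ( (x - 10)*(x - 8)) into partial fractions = 21/(x - 8) - 27/(x - 10)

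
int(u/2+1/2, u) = u^2/4 + u/2 + C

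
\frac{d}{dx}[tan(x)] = cos(x)^(-2)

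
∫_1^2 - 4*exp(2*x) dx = -2*exp(4) + 2*exp(2)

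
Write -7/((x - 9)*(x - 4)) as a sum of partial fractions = 7/(5*(x - 4)) - 7/(5*(x - 9))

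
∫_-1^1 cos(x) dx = 2*sin(1)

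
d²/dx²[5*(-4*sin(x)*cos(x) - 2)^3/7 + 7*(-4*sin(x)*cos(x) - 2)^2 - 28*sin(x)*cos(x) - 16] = -1200*(1 - cos(2*x))^2*sin(2*x)/7 + 1216*(1 - cos(2*x))^2/7 - 240*(cos(2*x) + 1)^2*sin(2*x)/7 + 1224*sin(2*x)/7 - 960*sin(4*x)/7 + 2432*cos(2*x)/7 - 1824/7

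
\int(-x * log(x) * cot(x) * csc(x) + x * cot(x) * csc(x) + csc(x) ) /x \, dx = (log(x) - 1)*csc(x) + C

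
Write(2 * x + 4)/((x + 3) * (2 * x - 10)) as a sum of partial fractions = 1/(8*(x + 3)) + 7/(8*(x - 5))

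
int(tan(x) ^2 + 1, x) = tan(x) + C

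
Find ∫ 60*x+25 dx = 30*x^2 + 25*x + C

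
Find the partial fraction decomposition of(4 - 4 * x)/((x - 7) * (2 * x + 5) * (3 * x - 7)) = 24/(203*(3*x - 7)) + 56/(551*(2*x + 5)) - 12/(133*(x - 7))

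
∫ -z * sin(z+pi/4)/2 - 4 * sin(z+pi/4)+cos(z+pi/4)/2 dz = (z/2 + 4)*cos(z + pi/4) + C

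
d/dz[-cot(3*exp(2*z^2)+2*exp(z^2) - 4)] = 4*z*(3*exp(z^2) + 1)*exp(z^2)/sin(3*exp(2*z^2) + 2*exp(z^2) - 4)^2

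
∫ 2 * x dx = x^2 + C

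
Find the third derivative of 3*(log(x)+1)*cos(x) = 3*(x^3*log(x)*sin(x) + x^3*sin(x) - 3*x^2*cos(x) + 3*x*sin(x) + 2*cos(x))/x^3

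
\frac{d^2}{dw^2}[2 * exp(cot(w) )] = 2*(1 + tan(w)^(-2))*(tan(w) + 1)^2*exp(1/tan(w))/tan(w)^2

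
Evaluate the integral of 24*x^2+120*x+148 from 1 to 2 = 384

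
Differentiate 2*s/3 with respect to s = 2/3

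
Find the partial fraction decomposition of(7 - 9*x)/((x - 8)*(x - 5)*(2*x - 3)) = -2/(7*(2*x - 3)) + 38/(21*(x - 5)) - 5/(3*(x - 8))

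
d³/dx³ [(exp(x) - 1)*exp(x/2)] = 27*exp(3*x/2)/8 - exp(x/2)/8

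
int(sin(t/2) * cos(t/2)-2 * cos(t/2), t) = (sin(t/2) - 2)^2 + C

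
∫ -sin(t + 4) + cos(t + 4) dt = sqrt(2)*sin(t + pi/4 + 4) + C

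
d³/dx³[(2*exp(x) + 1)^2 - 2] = 32*exp(2*x) + 4*exp(x)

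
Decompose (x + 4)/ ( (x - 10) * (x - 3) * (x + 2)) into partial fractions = 1/(30*(x + 2)) - 1/(5*(x - 3)) + 1/(6*(x - 10))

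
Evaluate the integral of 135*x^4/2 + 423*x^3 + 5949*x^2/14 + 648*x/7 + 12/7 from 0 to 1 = 8649/28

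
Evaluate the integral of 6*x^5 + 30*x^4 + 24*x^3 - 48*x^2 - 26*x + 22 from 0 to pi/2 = -pi - pi^2/4 + 8 + (-2 + pi^2/4 + pi)^3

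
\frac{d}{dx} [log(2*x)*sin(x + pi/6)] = (x*log(x)*cos(x + pi/6) + x*log(2)*cos(x + pi/6) + sin(x + pi/6))/x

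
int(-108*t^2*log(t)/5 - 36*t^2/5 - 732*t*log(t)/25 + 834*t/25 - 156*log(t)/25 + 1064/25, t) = -2*(3*t*log(t) - 10)*(t + 30*(t + 1)^2 - 4)/25 + C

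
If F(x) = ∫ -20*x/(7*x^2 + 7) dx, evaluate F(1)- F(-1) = 0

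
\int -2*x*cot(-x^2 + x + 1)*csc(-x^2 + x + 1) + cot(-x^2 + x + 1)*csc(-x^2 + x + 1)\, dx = -csc(-x^2 + x + 1) + C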